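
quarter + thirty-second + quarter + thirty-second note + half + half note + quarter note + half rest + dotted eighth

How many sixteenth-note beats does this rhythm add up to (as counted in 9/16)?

One sixteenth-note beat = 2 thirty-second notes.
Working in thirty-second notes: quarter = 8; thirty-second = 1; quarter = 8; thirty-second note = 1; half = 16; half note = 16; quarter note = 8; half rest = 16; dotted eighth = 6.
Sum: 8 + 1 + 8 + 1 + 16 + 16 + 8 + 16 + 6 = 80.
80 ÷ 2 = 40 beats.

40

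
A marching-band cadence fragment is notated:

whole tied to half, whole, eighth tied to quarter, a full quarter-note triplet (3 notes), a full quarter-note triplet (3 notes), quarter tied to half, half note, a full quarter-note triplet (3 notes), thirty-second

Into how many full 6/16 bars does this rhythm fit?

One bar of 6/16 = 12 thirty-second notes.
Working in thirty-second notes: whole tied to half (whole + half) = 48; whole = 32; eighth tied to quarter (eighth + quarter) = 12; a full quarter-note triplet (3 notes) (three triplet quarters span one half) = 16; a full quarter-note triplet (3 notes) (three triplet quarters span one half) = 16; quarter tied to half (quarter + half) = 24; half note = 16; a full quarter-note triplet (3 notes) (three triplet quarters span one half) = 16; thirty-second = 1.
Sum: 48 + 32 + 12 + 16 + 16 + 24 + 16 + 16 + 1 = 181.
181 ÷ 12 = 15 complete bars with 1 left over.

15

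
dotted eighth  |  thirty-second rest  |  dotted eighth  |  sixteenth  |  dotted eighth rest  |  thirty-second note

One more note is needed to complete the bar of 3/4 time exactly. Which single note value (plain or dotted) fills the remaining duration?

sixteenth note

The bar of 3/4 = 24 thirty-second notes.
Each duration in thirty-second notes: dotted eighth = 6; thirty-second rest = 1; dotted eighth = 6; sixteenth = 2; dotted eighth rest = 6; thirty-second note = 1.
Altogether 6 + 1 + 6 + 2 + 6 + 1 = 22.
Remaining: 24 − 22 = 2 thirty-second notes, which is a sixteenth note.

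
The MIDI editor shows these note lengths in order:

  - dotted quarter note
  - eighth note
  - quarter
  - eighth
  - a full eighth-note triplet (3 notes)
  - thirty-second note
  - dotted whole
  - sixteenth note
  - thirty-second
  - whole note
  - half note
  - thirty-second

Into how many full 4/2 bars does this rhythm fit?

One bar of 4/2 = 64 thirty-second notes.
In thirty-second notes: dotted quarter note = 12; eighth note = 4; quarter = 8; eighth = 4; a full eighth-note triplet (3 notes) (three triplet eighths span one quarter) = 8; thirty-second note = 1; dotted whole = 48; sixteenth note = 2; thirty-second = 1; whole note = 32; half note = 16; thirty-second = 1.
Altogether 12 + 4 + 8 + 4 + 8 + 1 + 48 + 2 + 1 + 32 + 16 + 1 = 137.
137 ÷ 64 = 2 complete bars with 9 left over.

2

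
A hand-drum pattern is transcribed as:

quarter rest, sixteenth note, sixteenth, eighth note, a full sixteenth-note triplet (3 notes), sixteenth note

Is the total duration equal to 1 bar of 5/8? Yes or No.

One bar of 5/8 = 10 sixteenth notes.
Each duration in sixteenth notes: quarter rest = 4; sixteenth note = 1; sixteenth = 1; eighth note = 2; a full sixteenth-note triplet (3 notes) (three triplet sixteenths span one eighth) = 2; sixteenth note = 1.
Total: 4 + 1 + 1 + 2 + 2 + 1 = 11.
11 exceeds 10, so the answer is No.

No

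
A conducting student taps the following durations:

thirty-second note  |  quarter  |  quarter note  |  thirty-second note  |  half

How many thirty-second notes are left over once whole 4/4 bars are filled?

One bar of 4/4 = 32 thirty-second notes.
Express everything in thirty-second notes: thirty-second note = 1; quarter = 8; quarter note = 8; thirty-second note = 1; half = 16.
Sum: 1 + 8 + 8 + 1 + 16 = 34.
34 ÷ 32 = 1 complete bar with 2 thirty-second notes remaining.

2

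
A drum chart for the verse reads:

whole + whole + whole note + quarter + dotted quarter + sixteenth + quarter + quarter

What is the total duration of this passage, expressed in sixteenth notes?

Convert each value to sixteenth notes: whole = 16; whole = 16; whole note = 16; quarter = 4; dotted quarter = 6; sixteenth = 1; quarter = 4; quarter = 4.
Sum: 16 + 16 + 16 + 4 + 6 + 1 + 4 + 4 = 67 sixteenth notes.

67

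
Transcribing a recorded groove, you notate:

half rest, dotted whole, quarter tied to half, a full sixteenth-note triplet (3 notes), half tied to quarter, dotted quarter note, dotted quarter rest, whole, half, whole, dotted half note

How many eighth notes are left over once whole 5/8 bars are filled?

One bar of 5/8 = 5 eighth notes.
Convert each value to eighth notes: half rest = 4; dotted whole = 12; quarter tied to half (quarter + half) = 6; a full sixteenth-note triplet (3 notes) (three triplet sixteenths span one eighth) = 1; half tied to quarter (half + quarter) = 6; dotted quarter note = 3; dotted quarter rest = 3; whole = 8; half = 4; whole = 8; dotted half note = 6.
Altogether 4 + 12 + 6 + 1 + 6 + 3 + 3 + 8 + 4 + 8 + 6 = 61.
61 ÷ 5 = 12 complete bars with 1 eighth note remaining.

1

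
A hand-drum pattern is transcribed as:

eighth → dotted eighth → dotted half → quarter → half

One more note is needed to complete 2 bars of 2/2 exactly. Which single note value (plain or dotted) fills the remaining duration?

2 bars of 2/2 = 32 sixteenth notes.
Working in sixteenth notes: eighth = 2; dotted eighth = 3; dotted half = 12; quarter = 4; half = 8.
Adding: 2 + 3 + 12 + 4 + 8 = 29.
Remaining: 32 − 29 = 3 sixteenth notes, which is a dotted eighth note.

dotted eighth note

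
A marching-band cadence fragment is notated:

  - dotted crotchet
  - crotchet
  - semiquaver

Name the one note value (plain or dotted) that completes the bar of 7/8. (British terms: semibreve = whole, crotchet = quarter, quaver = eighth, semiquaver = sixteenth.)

The bar of 7/8 = 14 sixteenth notes.
Express everything in sixteenth notes: dotted crotchet = 6; crotchet = 4; semiquaver = 1.
Adding: 6 + 4 + 1 = 11.
Remaining: 14 − 11 = 3 sixteenth notes, which is a dotted eighth note.

dotted eighth note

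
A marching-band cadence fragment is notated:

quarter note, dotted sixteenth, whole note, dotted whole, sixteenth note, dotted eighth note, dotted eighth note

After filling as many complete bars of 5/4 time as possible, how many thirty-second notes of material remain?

One bar of 5/4 = 40 thirty-second notes.
Working in thirty-second notes: quarter note = 8; dotted sixteenth = 3; whole note = 32; dotted whole = 48; sixteenth note = 2; dotted eighth note = 6; dotted eighth note = 6.
Total: 8 + 3 + 32 + 48 + 2 + 6 + 6 = 105.
105 ÷ 40 = 2 complete bars with 25 thirty-second notes remaining.

25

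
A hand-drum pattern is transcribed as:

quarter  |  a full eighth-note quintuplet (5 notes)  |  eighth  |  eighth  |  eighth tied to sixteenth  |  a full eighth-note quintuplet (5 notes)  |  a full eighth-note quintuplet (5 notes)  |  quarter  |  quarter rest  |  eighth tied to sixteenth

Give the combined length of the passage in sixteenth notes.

46

Working in sixteenth notes: quarter = 4; a full eighth-note quintuplet (5 notes) (five quintuplet eighths span one half) = 8; eighth = 2; eighth = 2; eighth tied to sixteenth (eighth + sixteenth) = 3; a full eighth-note quintuplet (5 notes) (five quintuplet eighths span one half) = 8; a full eighth-note quintuplet (5 notes) (five quintuplet eighths span one half) = 8; quarter = 4; quarter rest = 4; eighth tied to sixteenth (eighth + sixteenth) = 3.
Total: 4 + 8 + 2 + 2 + 3 + 8 + 8 + 4 + 4 + 3 = 46 sixteenth notes.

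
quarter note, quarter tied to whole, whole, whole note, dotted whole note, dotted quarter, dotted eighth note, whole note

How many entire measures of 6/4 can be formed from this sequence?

4

One bar of 6/4 = 24 sixteenth notes.
Each duration in sixteenth notes: quarter note = 4; quarter tied to whole (quarter + whole) = 20; whole = 16; whole note = 16; dotted whole note = 24; dotted quarter = 6; dotted eighth note = 3; whole note = 16.
Sum: 4 + 20 + 16 + 16 + 24 + 6 + 3 + 16 = 105.
105 ÷ 24 = 4 complete bars with 9 left over.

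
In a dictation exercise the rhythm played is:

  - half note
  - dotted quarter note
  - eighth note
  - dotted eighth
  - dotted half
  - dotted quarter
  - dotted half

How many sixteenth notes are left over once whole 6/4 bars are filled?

One bar of 6/4 = 24 sixteenth notes.
In sixteenth notes: half note = 8; dotted quarter note = 6; eighth note = 2; dotted eighth = 3; dotted half = 12; dotted quarter = 6; dotted half = 12.
Altogether 8 + 6 + 2 + 3 + 12 + 6 + 12 = 49.
49 ÷ 24 = 2 complete bars with 1 sixteenth note remaining.

1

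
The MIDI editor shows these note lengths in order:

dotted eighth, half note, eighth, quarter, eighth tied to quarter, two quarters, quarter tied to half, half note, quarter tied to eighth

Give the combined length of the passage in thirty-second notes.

114

Working in thirty-second notes: dotted eighth = 6; half note = 16; eighth = 4; quarter = 8; eighth tied to quarter (eighth + quarter) = 12; quarter = 8; quarter = 8; quarter tied to half (quarter + half) = 24; half note = 16; quarter tied to eighth (quarter + eighth) = 12.
Altogether 6 + 16 + 4 + 8 + 12 + 8 + 8 + 24 + 16 + 12 = 114 thirty-second notes.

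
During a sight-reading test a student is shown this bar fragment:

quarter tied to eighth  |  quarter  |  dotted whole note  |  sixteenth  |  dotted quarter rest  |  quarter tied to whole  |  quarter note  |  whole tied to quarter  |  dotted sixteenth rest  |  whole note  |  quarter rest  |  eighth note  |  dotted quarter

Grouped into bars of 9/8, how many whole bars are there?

6

One bar of 9/8 = 36 thirty-second notes.
Working in thirty-second notes: quarter tied to eighth (quarter + eighth) = 12; quarter = 8; dotted whole note = 48; sixteenth = 2; dotted quarter rest = 12; quarter tied to whole (quarter + whole) = 40; quarter note = 8; whole tied to quarter (whole + quarter) = 40; dotted sixteenth rest = 3; whole note = 32; quarter rest = 8; eighth note = 4; dotted quarter = 12.
Sum: 12 + 8 + 48 + 2 + 12 + 40 + 8 + 40 + 3 + 32 + 8 + 4 + 12 = 229.
229 ÷ 36 = 6 complete bars with 13 left over.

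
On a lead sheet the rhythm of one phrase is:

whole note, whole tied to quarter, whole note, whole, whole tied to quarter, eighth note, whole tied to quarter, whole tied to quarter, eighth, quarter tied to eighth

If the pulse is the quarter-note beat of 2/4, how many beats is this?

One quarter-note beat = 2 eighth notes.
Working in eighth notes: whole note = 8; whole tied to quarter (whole + quarter) = 10; whole note = 8; whole = 8; whole tied to quarter (whole + quarter) = 10; eighth note = 1; whole tied to quarter (whole + quarter) = 10; whole tied to quarter (whole + quarter) = 10; eighth = 1; quarter tied to eighth (quarter + eighth) = 3.
Sum: 8 + 10 + 8 + 8 + 10 + 1 + 10 + 10 + 1 + 3 = 69.
69 ÷ 2 = 34.5 beats.

34.5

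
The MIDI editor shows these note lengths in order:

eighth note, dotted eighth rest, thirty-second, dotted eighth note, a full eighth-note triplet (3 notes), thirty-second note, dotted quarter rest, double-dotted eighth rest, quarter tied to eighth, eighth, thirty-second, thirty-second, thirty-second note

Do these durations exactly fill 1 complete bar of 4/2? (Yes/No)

One bar of 4/2 = 64 thirty-second notes.
Each duration in thirty-second notes: eighth note = 4; dotted eighth rest = 6; thirty-second = 1; dotted eighth note = 6; a full eighth-note triplet (3 notes) (three triplet eighths span one quarter) = 8; thirty-second note = 1; dotted quarter rest = 12; double-dotted eighth rest = 7; quarter tied to eighth (quarter + eighth) = 12; eighth = 4; thirty-second = 1; thirty-second = 1; thirty-second note = 1.
Sum: 4 + 6 + 1 + 6 + 8 + 1 + 12 + 7 + 12 + 4 + 1 + 1 + 1 = 64.
64 equals 64, so the answer is Yes.

Yes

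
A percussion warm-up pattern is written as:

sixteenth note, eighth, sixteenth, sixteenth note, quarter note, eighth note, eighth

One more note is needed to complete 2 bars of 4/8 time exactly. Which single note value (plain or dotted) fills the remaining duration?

dotted eighth note

2 bars of 4/8 = 16 sixteenth notes.
In sixteenth notes: sixteenth note = 1; eighth = 2; sixteenth = 1; sixteenth note = 1; quarter note = 4; eighth note = 2; eighth = 2.
Sum: 1 + 2 + 1 + 1 + 4 + 2 + 2 = 13.
Remaining: 16 − 13 = 3 sixteenth notes, which is a dotted eighth note.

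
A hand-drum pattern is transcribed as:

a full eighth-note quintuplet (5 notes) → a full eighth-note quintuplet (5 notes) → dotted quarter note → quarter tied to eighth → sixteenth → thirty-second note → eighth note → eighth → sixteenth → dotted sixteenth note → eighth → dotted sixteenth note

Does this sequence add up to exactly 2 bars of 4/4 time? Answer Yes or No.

One bar of 4/4 = 32 thirty-second notes, so 2 bars = 64.
Convert each value to thirty-second notes: a full eighth-note quintuplet (5 notes) (five quintuplet eighths span one half) = 16; a full eighth-note quintuplet (5 notes) (five quintuplet eighths span one half) = 16; dotted quarter note = 12; quarter tied to eighth (quarter + eighth) = 12; sixteenth = 2; thirty-second note = 1; eighth note = 4; eighth = 4; sixteenth = 2; dotted sixteenth note = 3; eighth = 4; dotted sixteenth note = 3.
Adding: 16 + 16 + 12 + 12 + 2 + 1 + 4 + 4 + 2 + 3 + 4 + 3 = 79.
79 exceeds 64, so the answer is No.

No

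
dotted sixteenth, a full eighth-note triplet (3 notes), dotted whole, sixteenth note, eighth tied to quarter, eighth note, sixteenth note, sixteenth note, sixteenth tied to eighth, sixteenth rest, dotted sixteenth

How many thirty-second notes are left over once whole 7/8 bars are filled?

One bar of 7/8 = 28 thirty-second notes.
Convert each value to thirty-second notes: dotted sixteenth = 3; a full eighth-note triplet (3 notes) (three triplet eighths span one quarter) = 8; dotted whole = 48; sixteenth note = 2; eighth tied to quarter (eighth + quarter) = 12; eighth note = 4; sixteenth note = 2; sixteenth note = 2; sixteenth tied to eighth (sixteenth + eighth) = 6; sixteenth rest = 2; dotted sixteenth = 3.
Total: 3 + 8 + 48 + 2 + 12 + 4 + 2 + 2 + 6 + 2 + 3 = 92.
92 ÷ 28 = 3 complete bars with 8 thirty-second notes remaining.

8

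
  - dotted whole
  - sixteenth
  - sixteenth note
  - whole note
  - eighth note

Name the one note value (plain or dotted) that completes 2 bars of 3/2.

quarter note

2 bars of 3/2 = 48 sixteenth notes.
Working in sixteenth notes: dotted whole = 24; sixteenth = 1; sixteenth note = 1; whole note = 16; eighth note = 2.
Altogether 24 + 1 + 1 + 16 + 2 = 44.
Remaining: 48 − 44 = 4 sixteenth notes, which is a quarter note.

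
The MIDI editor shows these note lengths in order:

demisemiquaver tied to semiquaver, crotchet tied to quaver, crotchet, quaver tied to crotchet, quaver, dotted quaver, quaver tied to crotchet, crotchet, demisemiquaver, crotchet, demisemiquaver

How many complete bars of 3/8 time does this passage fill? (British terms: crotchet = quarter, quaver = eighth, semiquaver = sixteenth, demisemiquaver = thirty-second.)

6

One bar of 3/8 = 12 thirty-second notes.
Each duration in thirty-second notes: demisemiquaver tied to semiquaver (demisemiquaver + semiquaver) = 3; crotchet tied to quaver (crotchet + quaver) = 12; crotchet = 8; quaver tied to crotchet (quaver + crotchet) = 12; quaver = 4; dotted quaver = 6; quaver tied to crotchet (quaver + crotchet) = 12; crotchet = 8; demisemiquaver = 1; crotchet = 8; demisemiquaver = 1.
Adding: 3 + 12 + 8 + 12 + 4 + 6 + 12 + 8 + 1 + 8 + 1 = 75.
75 ÷ 12 = 6 complete bars with 3 left over.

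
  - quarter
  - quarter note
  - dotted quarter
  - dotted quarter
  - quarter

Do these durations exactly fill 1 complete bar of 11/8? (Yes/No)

No

One bar of 11/8 = 11 eighth notes.
Each duration in eighth notes: quarter = 2; quarter note = 2; dotted quarter = 3; dotted quarter = 3; quarter = 2.
Altogether 2 + 2 + 3 + 3 + 2 = 12.
12 exceeds 11, so the answer is No.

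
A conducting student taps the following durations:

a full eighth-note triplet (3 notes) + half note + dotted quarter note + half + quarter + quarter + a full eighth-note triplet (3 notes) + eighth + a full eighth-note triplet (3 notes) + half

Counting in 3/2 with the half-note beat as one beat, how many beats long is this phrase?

6.5

One half-note beat = 4 eighth notes.
Each duration in eighth notes: a full eighth-note triplet (3 notes) (three triplet eighths span one quarter) = 2; half note = 4; dotted quarter note = 3; half = 4; quarter = 2; quarter = 2; a full eighth-note triplet (3 notes) (three triplet eighths span one quarter) = 2; eighth = 1; a full eighth-note triplet (3 notes) (three triplet eighths span one quarter) = 2; half = 4.
Adding: 2 + 4 + 3 + 4 + 2 + 2 + 2 + 1 + 2 + 4 = 26.
26 ÷ 4 = 6.5 beats.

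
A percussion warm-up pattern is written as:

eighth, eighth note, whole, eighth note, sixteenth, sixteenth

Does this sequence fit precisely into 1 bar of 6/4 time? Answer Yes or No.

Yes

One bar of 6/4 = 24 sixteenth notes.
Each duration in sixteenth notes: eighth = 2; eighth note = 2; whole = 16; eighth note = 2; sixteenth = 1; sixteenth = 1.
Total: 2 + 2 + 16 + 2 + 1 + 1 = 24.
24 equals 24, so the answer is Yes.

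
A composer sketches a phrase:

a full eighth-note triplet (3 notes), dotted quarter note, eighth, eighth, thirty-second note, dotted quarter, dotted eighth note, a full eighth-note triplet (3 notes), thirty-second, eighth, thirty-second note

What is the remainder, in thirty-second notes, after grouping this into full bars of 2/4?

13

One bar of 2/4 = 16 thirty-second notes.
Each duration in thirty-second notes: a full eighth-note triplet (3 notes) (three triplet eighths span one quarter) = 8; dotted quarter note = 12; eighth = 4; eighth = 4; thirty-second note = 1; dotted quarter = 12; dotted eighth note = 6; a full eighth-note triplet (3 notes) (three triplet eighths span one quarter) = 8; thirty-second = 1; eighth = 4; thirty-second note = 1.
Adding: 8 + 12 + 4 + 4 + 1 + 12 + 6 + 8 + 1 + 4 + 1 = 61.
61 ÷ 16 = 3 complete bars with 13 thirty-second notes remaining.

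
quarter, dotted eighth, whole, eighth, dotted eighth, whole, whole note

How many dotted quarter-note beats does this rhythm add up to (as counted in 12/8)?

10

One dotted quarter-note beat = 6 sixteenth notes.
Each duration in sixteenth notes: quarter = 4; dotted eighth = 3; whole = 16; eighth = 2; dotted eighth = 3; whole = 16; whole note = 16.
Adding: 4 + 3 + 16 + 2 + 3 + 16 + 16 = 60.
60 ÷ 6 = 10 beats.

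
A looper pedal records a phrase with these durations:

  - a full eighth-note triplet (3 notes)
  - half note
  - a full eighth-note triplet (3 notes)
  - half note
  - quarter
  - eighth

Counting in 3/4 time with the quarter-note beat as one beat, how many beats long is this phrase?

7.5

One quarter-note beat = 2 eighth notes.
Express everything in eighth notes: a full eighth-note triplet (3 notes) (three triplet eighths span one quarter) = 2; half note = 4; a full eighth-note triplet (3 notes) (three triplet eighths span one quarter) = 2; half note = 4; quarter = 2; eighth = 1.
Altogether 2 + 4 + 2 + 4 + 2 + 1 = 15.
15 ÷ 2 = 7.5 beats.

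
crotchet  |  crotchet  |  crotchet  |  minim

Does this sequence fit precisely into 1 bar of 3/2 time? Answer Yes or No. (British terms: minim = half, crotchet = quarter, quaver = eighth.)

No

One bar of 3/2 = 6 quarter notes.
In quarter notes: crotchet = 1; crotchet = 1; crotchet = 1; minim = 2.
Total: 1 + 1 + 1 + 2 = 5.
5 falls short of 6, so the answer is No.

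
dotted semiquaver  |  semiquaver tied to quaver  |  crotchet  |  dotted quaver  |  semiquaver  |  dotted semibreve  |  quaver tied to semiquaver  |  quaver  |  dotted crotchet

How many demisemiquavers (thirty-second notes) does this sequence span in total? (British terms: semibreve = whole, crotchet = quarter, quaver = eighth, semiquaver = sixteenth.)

95

Convert each value to thirty-second notes: dotted semiquaver = 3; semiquaver tied to quaver (semiquaver + quaver) = 6; crotchet = 8; dotted quaver = 6; semiquaver = 2; dotted semibreve = 48; quaver tied to semiquaver (quaver + semiquaver) = 6; quaver = 4; dotted crotchet = 12.
Sum: 3 + 6 + 8 + 6 + 2 + 48 + 6 + 4 + 12 = 95 thirty-second notes.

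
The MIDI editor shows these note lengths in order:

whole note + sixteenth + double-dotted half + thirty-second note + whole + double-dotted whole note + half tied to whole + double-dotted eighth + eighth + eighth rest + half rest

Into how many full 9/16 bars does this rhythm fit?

One bar of 9/16 = 18 thirty-second notes.
Each duration in thirty-second notes: whole note = 32; sixteenth = 2; double-dotted half = 28; thirty-second note = 1; whole = 32; double-dotted whole note = 56; half tied to whole (half + whole) = 48; double-dotted eighth = 7; eighth = 4; eighth rest = 4; half rest = 16.
Sum: 32 + 2 + 28 + 1 + 32 + 56 + 48 + 7 + 4 + 4 + 16 = 230.
230 ÷ 18 = 12 complete bars with 14 left over.

12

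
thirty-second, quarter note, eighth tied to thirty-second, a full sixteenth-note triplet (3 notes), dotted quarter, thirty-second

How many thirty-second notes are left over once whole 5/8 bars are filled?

11

One bar of 5/8 = 20 thirty-second notes.
Convert each value to thirty-second notes: thirty-second = 1; quarter note = 8; eighth tied to thirty-second (eighth + thirty-second) = 5; a full sixteenth-note triplet (3 notes) (three triplet sixteenths span one eighth) = 4; dotted quarter = 12; thirty-second = 1.
Altogether 1 + 8 + 5 + 4 + 12 + 1 = 31.
31 ÷ 20 = 1 complete bar with 11 thirty-second notes remaining.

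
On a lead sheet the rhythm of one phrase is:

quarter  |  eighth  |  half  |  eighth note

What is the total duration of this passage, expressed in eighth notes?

8

Each duration in eighth notes: quarter = 2; eighth = 1; half = 4; eighth note = 1.
Sum: 2 + 1 + 4 + 1 = 8 eighth notes.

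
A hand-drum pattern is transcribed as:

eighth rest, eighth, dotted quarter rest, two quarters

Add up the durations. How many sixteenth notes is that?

18

Each duration in sixteenth notes: eighth rest = 2; eighth = 2; dotted quarter rest = 6; quarter = 4; quarter = 4.
Sum: 2 + 2 + 6 + 4 + 4 = 18 sixteenth notes.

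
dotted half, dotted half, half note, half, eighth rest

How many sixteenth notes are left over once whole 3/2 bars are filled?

18

One bar of 3/2 = 12 eighth notes.
In eighth notes: dotted half = 6; dotted half = 6; half note = 4; half = 4; eighth rest = 1.
Adding: 6 + 6 + 4 + 4 + 1 = 21.
21 ÷ 12 = 1 complete bar with 9 eighth notes remaining = 18 sixteenth notes.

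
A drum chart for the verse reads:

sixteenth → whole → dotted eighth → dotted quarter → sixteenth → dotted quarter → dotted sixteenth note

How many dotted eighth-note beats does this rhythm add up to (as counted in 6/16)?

One dotted eighth-note beat = 6 thirty-second notes.
In thirty-second notes: sixteenth = 2; whole = 32; dotted eighth = 6; dotted quarter = 12; sixteenth = 2; dotted quarter = 12; dotted sixteenth note = 3.
Adding: 2 + 32 + 6 + 12 + 2 + 12 + 3 = 69.
69 ÷ 6 = 11.5 beats.

11.5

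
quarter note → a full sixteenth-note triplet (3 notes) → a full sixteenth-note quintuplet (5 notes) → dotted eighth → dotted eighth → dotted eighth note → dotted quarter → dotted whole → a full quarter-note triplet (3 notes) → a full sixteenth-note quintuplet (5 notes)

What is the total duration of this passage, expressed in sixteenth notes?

61

Express everything in sixteenth notes: quarter note = 4; a full sixteenth-note triplet (3 notes) (three triplet sixteenths span one eighth) = 2; a full sixteenth-note quintuplet (5 notes) (five quintuplet sixteenths span one quarter) = 4; dotted eighth = 3; dotted eighth = 3; dotted eighth note = 3; dotted quarter = 6; dotted whole = 24; a full quarter-note triplet (3 notes) (three triplet quarters span one half) = 8; a full sixteenth-note quintuplet (5 notes) (five quintuplet sixteenths span one quarter) = 4.
Adding: 4 + 2 + 4 + 3 + 3 + 3 + 6 + 24 + 8 + 4 = 61 sixteenth notes.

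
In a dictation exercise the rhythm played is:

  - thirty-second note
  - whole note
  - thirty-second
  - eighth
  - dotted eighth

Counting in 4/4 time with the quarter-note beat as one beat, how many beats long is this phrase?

One quarter-note beat = 8 thirty-second notes.
Working in thirty-second notes: thirty-second note = 1; whole note = 32; thirty-second = 1; eighth = 4; dotted eighth = 6.
Sum: 1 + 32 + 1 + 4 + 6 = 44.
44 ÷ 8 = 5.5 beats.

5.5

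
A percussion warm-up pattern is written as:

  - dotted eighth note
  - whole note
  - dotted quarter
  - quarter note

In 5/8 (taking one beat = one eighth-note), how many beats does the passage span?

One eighth-note beat = 2 sixteenth notes.
Convert each value to sixteenth notes: dotted eighth note = 3; whole note = 16; dotted quarter = 6; quarter note = 4.
Total: 3 + 16 + 6 + 4 = 29.
29 ÷ 2 = 14.5 beats.

14.5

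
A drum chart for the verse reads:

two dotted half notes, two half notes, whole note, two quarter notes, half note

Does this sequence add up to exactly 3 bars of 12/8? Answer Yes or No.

One bar of 12/8 = 6 quarter notes, so 3 bars = 18.
Express everything in quarter notes: dotted half note = 3; dotted half note = 3; half note = 2; half note = 2; whole note = 4; quarter note = 1; quarter note = 1; half note = 2.
Sum: 3 + 3 + 2 + 2 + 4 + 1 + 1 + 2 = 18.
18 equals 18, so the answer is Yes.

Yes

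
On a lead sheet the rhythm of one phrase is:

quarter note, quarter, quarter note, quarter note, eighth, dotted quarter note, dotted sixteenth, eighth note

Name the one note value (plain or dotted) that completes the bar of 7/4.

thirty-second note

The bar of 7/4 = 56 thirty-second notes.
Each duration in thirty-second notes: quarter note = 8; quarter = 8; quarter note = 8; quarter note = 8; eighth = 4; dotted quarter note = 12; dotted sixteenth = 3; eighth note = 4.
Sum: 8 + 8 + 8 + 8 + 4 + 12 + 3 + 4 = 55.
Remaining: 56 − 55 = 1 thirty-second note, which is a thirty-second note.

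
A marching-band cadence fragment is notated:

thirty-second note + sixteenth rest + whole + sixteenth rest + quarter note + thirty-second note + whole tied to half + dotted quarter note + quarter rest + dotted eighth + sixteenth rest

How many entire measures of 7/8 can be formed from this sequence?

4

One bar of 7/8 = 28 thirty-second notes.
Working in thirty-second notes: thirty-second note = 1; sixteenth rest = 2; whole = 32; sixteenth rest = 2; quarter note = 8; thirty-second note = 1; whole tied to half (whole + half) = 48; dotted quarter note = 12; quarter rest = 8; dotted eighth = 6; sixteenth rest = 2.
Altogether 1 + 2 + 32 + 2 + 8 + 1 + 48 + 12 + 8 + 6 + 2 = 122.
122 ÷ 28 = 4 complete bars with 10 left over.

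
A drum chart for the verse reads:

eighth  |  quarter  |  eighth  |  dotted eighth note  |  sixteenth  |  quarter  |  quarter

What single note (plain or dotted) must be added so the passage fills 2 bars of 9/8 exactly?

whole note

2 bars of 9/8 = 36 sixteenth notes.
Working in sixteenth notes: eighth = 2; quarter = 4; eighth = 2; dotted eighth note = 3; sixteenth = 1; quarter = 4; quarter = 4.
Sum: 2 + 4 + 2 + 3 + 1 + 4 + 4 = 20.
Remaining: 36 − 20 = 16 sixteenth notes, which is a whole note.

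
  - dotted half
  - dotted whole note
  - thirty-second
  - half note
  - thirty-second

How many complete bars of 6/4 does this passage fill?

One bar of 6/4 = 48 thirty-second notes.
Express everything in thirty-second notes: dotted half = 24; dotted whole note = 48; thirty-second = 1; half note = 16; thirty-second = 1.
Total: 24 + 48 + 1 + 16 + 1 = 90.
90 ÷ 48 = 1 complete bar with 42 left over.

1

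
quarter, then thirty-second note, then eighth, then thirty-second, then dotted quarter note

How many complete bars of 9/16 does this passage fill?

1

One bar of 9/16 = 18 thirty-second notes.
Working in thirty-second notes: quarter = 8; thirty-second note = 1; eighth = 4; thirty-second = 1; dotted quarter note = 12.
Altogether 8 + 1 + 4 + 1 + 12 = 26.
26 ÷ 18 = 1 complete bar with 8 left over.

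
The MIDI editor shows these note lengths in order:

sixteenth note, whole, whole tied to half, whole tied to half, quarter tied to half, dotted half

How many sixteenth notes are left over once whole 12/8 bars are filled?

17

One bar of 12/8 = 24 sixteenth notes.
Working in sixteenth notes: sixteenth note = 1; whole = 16; whole tied to half (whole + half) = 24; whole tied to half (whole + half) = 24; quarter tied to half (quarter + half) = 12; dotted half = 12.
Total: 1 + 16 + 24 + 24 + 12 + 12 = 89.
89 ÷ 24 = 3 complete bars with 17 sixteenth notes remaining.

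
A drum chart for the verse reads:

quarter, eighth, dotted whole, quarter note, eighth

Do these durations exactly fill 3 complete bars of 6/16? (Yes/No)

One bar of 6/16 = 3 eighth notes, so 3 bars = 9.
Each duration in eighth notes: quarter = 2; eighth = 1; dotted whole = 12; quarter note = 2; eighth = 1.
Sum: 2 + 1 + 12 + 2 + 1 = 18.
18 exceeds 9, so the answer is No.

No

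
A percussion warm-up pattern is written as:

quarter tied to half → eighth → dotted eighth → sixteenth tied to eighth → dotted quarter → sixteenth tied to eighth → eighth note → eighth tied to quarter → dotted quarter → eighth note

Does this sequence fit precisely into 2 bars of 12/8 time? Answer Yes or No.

One bar of 12/8 = 24 sixteenth notes, so 2 bars = 48.
Express everything in sixteenth notes: quarter tied to half (quarter + half) = 12; eighth = 2; dotted eighth = 3; sixteenth tied to eighth (sixteenth + eighth) = 3; dotted quarter = 6; sixteenth tied to eighth (sixteenth + eighth) = 3; eighth note = 2; eighth tied to quarter (eighth + quarter) = 6; dotted quarter = 6; eighth note = 2.
Adding: 12 + 2 + 3 + 3 + 6 + 3 + 2 + 6 + 6 + 2 = 45.
45 falls short of 48, so the answer is No.

No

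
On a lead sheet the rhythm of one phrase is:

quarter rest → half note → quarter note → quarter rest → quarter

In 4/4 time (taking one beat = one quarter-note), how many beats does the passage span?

6

One quarter-note beat = 2 eighth notes.
Working in eighth notes: quarter rest = 2; half note = 4; quarter note = 2; quarter rest = 2; quarter = 2.
Altogether 2 + 4 + 2 + 2 + 2 = 12.
12 ÷ 2 = 6 beats.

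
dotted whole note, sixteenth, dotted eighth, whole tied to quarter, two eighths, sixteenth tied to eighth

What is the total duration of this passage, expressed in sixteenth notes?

55

In sixteenth notes: dotted whole note = 24; sixteenth = 1; dotted eighth = 3; whole tied to quarter (whole + quarter) = 20; eighth = 2; eighth = 2; sixteenth tied to eighth (sixteenth + eighth) = 3.
Sum: 24 + 1 + 3 + 20 + 2 + 2 + 3 = 55 sixteenth notes.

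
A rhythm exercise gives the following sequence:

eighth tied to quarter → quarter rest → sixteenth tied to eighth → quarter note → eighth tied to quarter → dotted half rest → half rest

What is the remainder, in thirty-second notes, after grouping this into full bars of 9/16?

One bar of 9/16 = 9 sixteenth notes.
In sixteenth notes: eighth tied to quarter (eighth + quarter) = 6; quarter rest = 4; sixteenth tied to eighth (sixteenth + eighth) = 3; quarter note = 4; eighth tied to quarter (eighth + quarter) = 6; dotted half rest = 12; half rest = 8.
Altogether 6 + 4 + 3 + 4 + 6 + 12 + 8 = 43.
43 ÷ 9 = 4 complete bars with 7 sixteenth notes remaining = 14 thirty-second notes.

14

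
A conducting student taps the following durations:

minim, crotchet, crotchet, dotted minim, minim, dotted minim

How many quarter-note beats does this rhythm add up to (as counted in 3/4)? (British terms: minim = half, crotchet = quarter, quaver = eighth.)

12

One quarter-note beat = 2 eighth notes.
Each duration in eighth notes: minim = 4; crotchet = 2; crotchet = 2; dotted minim = 6; minim = 4; dotted minim = 6.
Sum: 4 + 2 + 2 + 6 + 4 + 6 = 24.
24 ÷ 2 = 12 beats.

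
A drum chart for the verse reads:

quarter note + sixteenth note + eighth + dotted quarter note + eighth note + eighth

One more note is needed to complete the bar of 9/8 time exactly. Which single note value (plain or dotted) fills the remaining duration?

The bar of 9/8 = 18 sixteenth notes.
Each duration in sixteenth notes: quarter note = 4; sixteenth note = 1; eighth = 2; dotted quarter note = 6; eighth note = 2; eighth = 2.
Sum: 4 + 1 + 2 + 6 + 2 + 2 = 17.
Remaining: 18 − 17 = 1 sixteenth note, which is a sixteenth note.

sixteenth note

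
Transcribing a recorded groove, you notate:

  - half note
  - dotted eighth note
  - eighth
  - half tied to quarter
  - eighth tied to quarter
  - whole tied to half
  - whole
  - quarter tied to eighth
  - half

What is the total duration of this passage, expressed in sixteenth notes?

Working in sixteenth notes: half note = 8; dotted eighth note = 3; eighth = 2; half tied to quarter (half + quarter) = 12; eighth tied to quarter (eighth + quarter) = 6; whole tied to half (whole + half) = 24; whole = 16; quarter tied to eighth (quarter + eighth) = 6; half = 8.
Altogether 8 + 3 + 2 + 12 + 6 + 24 + 16 + 6 + 8 = 85 sixteenth notes.

85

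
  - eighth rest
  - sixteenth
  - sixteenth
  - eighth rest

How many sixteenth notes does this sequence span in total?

Express everything in sixteenth notes: eighth rest = 2; sixteenth = 1; sixteenth = 1; eighth rest = 2.
Adding: 2 + 1 + 1 + 2 = 6 sixteenth notes.

6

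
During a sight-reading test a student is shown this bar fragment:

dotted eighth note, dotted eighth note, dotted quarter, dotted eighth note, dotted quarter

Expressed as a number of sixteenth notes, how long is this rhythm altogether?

21

Express everything in sixteenth notes: dotted eighth note = 3; dotted eighth note = 3; dotted quarter = 6; dotted eighth note = 3; dotted quarter = 6.
Altogether 3 + 3 + 6 + 3 + 6 = 21 sixteenth notes.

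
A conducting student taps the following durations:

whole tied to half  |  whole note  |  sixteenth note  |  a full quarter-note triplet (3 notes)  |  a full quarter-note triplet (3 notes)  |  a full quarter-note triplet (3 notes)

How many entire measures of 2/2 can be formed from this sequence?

4

One bar of 2/2 = 16 sixteenth notes.
In sixteenth notes: whole tied to half (whole + half) = 24; whole note = 16; sixteenth note = 1; a full quarter-note triplet (3 notes) (three triplet quarters span one half) = 8; a full quarter-note triplet (3 notes) (three triplet quarters span one half) = 8; a full quarter-note triplet (3 notes) (three triplet quarters span one half) = 8.
Total: 24 + 16 + 1 + 8 + 8 + 8 = 65.
65 ÷ 16 = 4 complete bars with 1 left over.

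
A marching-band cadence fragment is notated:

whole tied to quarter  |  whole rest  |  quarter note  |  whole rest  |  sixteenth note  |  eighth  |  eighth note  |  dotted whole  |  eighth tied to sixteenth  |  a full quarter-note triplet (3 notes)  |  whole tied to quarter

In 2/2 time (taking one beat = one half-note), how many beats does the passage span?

One half-note beat = 8 sixteenth notes.
In sixteenth notes: whole tied to quarter (whole + quarter) = 20; whole rest = 16; quarter note = 4; whole rest = 16; sixteenth note = 1; eighth = 2; eighth note = 2; dotted whole = 24; eighth tied to sixteenth (eighth + sixteenth) = 3; a full quarter-note triplet (3 notes) (three triplet quarters span one half) = 8; whole tied to quarter (whole + quarter) = 20.
Sum: 20 + 16 + 4 + 16 + 1 + 2 + 2 + 24 + 3 + 8 + 20 = 116.
116 ÷ 8 = 14.5 beats.

14.5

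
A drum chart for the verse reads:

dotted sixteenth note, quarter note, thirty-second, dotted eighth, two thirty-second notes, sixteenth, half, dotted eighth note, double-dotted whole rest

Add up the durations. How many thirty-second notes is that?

100

Convert each value to thirty-second notes: dotted sixteenth note = 3; quarter note = 8; thirty-second = 1; dotted eighth = 6; thirty-second note = 1; thirty-second note = 1; sixteenth = 2; half = 16; dotted eighth note = 6; double-dotted whole rest = 56.
Sum: 3 + 8 + 1 + 6 + 1 + 1 + 2 + 16 + 6 + 56 = 100 thirty-second notes.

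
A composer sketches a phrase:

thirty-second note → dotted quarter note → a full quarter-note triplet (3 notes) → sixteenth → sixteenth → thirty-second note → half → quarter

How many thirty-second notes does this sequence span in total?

58

Each duration in thirty-second notes: thirty-second note = 1; dotted quarter note = 12; a full quarter-note triplet (3 notes) (three triplet quarters span one half) = 16; sixteenth = 2; sixteenth = 2; thirty-second note = 1; half = 16; quarter = 8.
Sum: 1 + 12 + 16 + 2 + 2 + 1 + 16 + 8 = 58 thirty-second notes.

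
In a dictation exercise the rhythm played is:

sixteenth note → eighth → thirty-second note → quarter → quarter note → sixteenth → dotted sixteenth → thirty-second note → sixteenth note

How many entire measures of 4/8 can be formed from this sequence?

1

One bar of 4/8 = 16 thirty-second notes.
Express everything in thirty-second notes: sixteenth note = 2; eighth = 4; thirty-second note = 1; quarter = 8; quarter note = 8; sixteenth = 2; dotted sixteenth = 3; thirty-second note = 1; sixteenth note = 2.
Sum: 2 + 4 + 1 + 8 + 8 + 2 + 3 + 1 + 2 = 31.
31 ÷ 16 = 1 complete bar with 15 left over.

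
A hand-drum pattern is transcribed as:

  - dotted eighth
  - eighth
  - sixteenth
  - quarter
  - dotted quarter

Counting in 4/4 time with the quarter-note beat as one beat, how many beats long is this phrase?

4

One quarter-note beat = 4 sixteenth notes.
Each duration in sixteenth notes: dotted eighth = 3; eighth = 2; sixteenth = 1; quarter = 4; dotted quarter = 6.
Altogether 3 + 2 + 1 + 4 + 6 = 16.
16 ÷ 4 = 4 beats.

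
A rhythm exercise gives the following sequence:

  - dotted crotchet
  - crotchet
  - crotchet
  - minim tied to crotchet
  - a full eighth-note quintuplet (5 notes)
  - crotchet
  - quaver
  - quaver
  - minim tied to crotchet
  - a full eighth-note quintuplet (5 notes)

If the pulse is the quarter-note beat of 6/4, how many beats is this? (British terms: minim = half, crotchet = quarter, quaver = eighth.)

15.5

One quarter-note beat = 2 eighth notes.
In eighth notes: dotted crotchet = 3; crotchet = 2; crotchet = 2; minim tied to crotchet (minim + crotchet) = 6; a full eighth-note quintuplet (5 notes) (five quintuplet eighths span one half) = 4; crotchet = 2; quaver = 1; quaver = 1; minim tied to crotchet (minim + crotchet) = 6; a full eighth-note quintuplet (5 notes) (five quintuplet eighths span one half) = 4.
Sum: 3 + 2 + 2 + 6 + 4 + 2 + 1 + 1 + 6 + 4 = 31.
31 ÷ 2 = 15.5 beats.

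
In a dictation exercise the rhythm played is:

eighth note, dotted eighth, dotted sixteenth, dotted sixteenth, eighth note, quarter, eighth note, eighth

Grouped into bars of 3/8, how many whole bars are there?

3

One bar of 3/8 = 12 thirty-second notes.
Express everything in thirty-second notes: eighth note = 4; dotted eighth = 6; dotted sixteenth = 3; dotted sixteenth = 3; eighth note = 4; quarter = 8; eighth note = 4; eighth = 4.
Total: 4 + 6 + 3 + 3 + 4 + 8 + 4 + 4 = 36.
36 ÷ 12 = 3 complete bars with 0 left over.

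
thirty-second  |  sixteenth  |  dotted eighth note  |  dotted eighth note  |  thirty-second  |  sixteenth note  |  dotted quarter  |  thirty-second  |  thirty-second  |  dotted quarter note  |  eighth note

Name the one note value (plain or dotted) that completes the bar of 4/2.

The bar of 4/2 = 64 thirty-second notes.
In thirty-second notes: thirty-second = 1; sixteenth = 2; dotted eighth note = 6; dotted eighth note = 6; thirty-second = 1; sixteenth note = 2; dotted quarter = 12; thirty-second = 1; thirty-second = 1; dotted quarter note = 12; eighth note = 4.
Sum: 1 + 2 + 6 + 6 + 1 + 2 + 12 + 1 + 1 + 12 + 4 = 48.
Remaining: 64 − 48 = 16 thirty-second notes, which is a half note.

half note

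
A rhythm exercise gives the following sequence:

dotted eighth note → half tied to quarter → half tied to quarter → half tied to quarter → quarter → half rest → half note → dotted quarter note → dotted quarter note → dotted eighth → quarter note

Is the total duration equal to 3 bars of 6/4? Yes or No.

One bar of 6/4 = 24 sixteenth notes, so 3 bars = 72.
Working in sixteenth notes: dotted eighth note = 3; half tied to quarter (half + quarter) = 12; half tied to quarter (half + quarter) = 12; half tied to quarter (half + quarter) = 12; quarter = 4; half rest = 8; half note = 8; dotted quarter note = 6; dotted quarter note = 6; dotted eighth = 3; quarter note = 4.
Altogether 3 + 12 + 12 + 12 + 4 + 8 + 8 + 6 + 6 + 3 + 4 = 78.
78 exceeds 72, so the answer is No.

No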